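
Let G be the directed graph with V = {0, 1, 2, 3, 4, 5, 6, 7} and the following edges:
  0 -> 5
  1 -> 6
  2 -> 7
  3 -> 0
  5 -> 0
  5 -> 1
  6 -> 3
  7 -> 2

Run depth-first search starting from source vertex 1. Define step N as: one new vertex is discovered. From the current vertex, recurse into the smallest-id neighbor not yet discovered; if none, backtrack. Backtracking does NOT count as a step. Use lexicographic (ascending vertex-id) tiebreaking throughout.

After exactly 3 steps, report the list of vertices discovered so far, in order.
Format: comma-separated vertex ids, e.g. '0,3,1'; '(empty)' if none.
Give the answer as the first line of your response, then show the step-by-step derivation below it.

1,6,3

step 1: discover 1; path=1; order=1
step 2: discover 6; path=1>6; order=1,6
step 3: discover 3; path=1>6>3; order=1,6,3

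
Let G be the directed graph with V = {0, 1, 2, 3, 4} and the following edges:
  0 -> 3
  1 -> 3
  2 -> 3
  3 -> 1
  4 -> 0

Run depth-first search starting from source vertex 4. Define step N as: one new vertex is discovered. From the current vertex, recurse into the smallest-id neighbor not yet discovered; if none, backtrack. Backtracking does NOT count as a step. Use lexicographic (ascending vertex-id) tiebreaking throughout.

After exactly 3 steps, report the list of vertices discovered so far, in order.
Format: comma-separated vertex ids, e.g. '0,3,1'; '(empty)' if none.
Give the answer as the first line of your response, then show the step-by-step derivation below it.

4,0,3

step 1: discover 4; path=4; order=4
step 2: discover 0; path=4>0; order=4,0
step 3: discover 3; path=4>0>3; order=4,0,3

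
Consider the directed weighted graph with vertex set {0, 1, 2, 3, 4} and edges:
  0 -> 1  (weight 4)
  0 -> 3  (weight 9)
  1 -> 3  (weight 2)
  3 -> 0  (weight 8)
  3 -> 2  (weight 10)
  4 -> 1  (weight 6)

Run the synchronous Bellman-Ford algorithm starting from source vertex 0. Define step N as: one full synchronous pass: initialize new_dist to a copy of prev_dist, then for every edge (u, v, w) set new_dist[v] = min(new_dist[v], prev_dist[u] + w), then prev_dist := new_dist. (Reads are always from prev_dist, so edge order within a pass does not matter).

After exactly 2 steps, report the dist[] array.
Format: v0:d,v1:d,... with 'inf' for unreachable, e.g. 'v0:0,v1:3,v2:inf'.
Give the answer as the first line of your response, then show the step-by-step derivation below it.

v0:0,v1:4,v2:19,v3:6,v4:inf

step 1: dist = v0:0,v1:4,v2:inf,v3:9,v4:inf
step 2: dist = v0:0,v1:4,v2:19,v3:6,v4:inf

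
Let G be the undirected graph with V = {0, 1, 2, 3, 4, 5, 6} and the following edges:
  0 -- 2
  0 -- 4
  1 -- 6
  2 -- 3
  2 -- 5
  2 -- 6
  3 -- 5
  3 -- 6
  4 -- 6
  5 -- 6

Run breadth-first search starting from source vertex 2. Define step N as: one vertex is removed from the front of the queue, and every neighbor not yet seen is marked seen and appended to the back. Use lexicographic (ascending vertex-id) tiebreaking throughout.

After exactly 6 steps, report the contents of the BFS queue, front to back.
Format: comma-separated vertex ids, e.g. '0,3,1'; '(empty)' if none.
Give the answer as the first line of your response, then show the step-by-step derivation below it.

1

step 1: dequeue 2; queue=[0,3,5,6]; order=2
step 2: dequeue 0; queue=[3,5,6,4]; order=2,0
step 3: dequeue 3; queue=[5,6,4]; order=2,0,3
step 4: dequeue 5; queue=[6,4]; order=2,0,3,5
step 5: dequeue 6; queue=[4,1]; order=2,0,3,5,6
step 6: dequeue 4; queue=[1]; order=2,0,3,5,6,4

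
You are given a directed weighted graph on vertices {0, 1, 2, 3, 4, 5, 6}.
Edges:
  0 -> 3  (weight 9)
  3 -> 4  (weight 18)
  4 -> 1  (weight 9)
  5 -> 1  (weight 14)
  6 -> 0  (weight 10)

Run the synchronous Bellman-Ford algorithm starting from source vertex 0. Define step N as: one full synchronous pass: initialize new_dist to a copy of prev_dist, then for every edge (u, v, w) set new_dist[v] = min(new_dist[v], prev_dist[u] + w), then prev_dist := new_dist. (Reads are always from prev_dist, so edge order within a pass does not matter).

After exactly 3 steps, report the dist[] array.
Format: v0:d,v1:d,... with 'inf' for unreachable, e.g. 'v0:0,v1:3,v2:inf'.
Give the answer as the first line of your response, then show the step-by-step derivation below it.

v0:0,v1:36,v2:inf,v3:9,v4:27,v5:inf,v6:inf

step 1: dist = v0:0,v1:inf,v2:inf,v3:9,v4:inf,v5:inf,v6:inf
step 2: dist = v0:0,v1:inf,v2:inf,v3:9,v4:27,v5:inf,v6:inf
step 3: dist = v0:0,v1:36,v2:inf,v3:9,v4:27,v5:inf,v6:inf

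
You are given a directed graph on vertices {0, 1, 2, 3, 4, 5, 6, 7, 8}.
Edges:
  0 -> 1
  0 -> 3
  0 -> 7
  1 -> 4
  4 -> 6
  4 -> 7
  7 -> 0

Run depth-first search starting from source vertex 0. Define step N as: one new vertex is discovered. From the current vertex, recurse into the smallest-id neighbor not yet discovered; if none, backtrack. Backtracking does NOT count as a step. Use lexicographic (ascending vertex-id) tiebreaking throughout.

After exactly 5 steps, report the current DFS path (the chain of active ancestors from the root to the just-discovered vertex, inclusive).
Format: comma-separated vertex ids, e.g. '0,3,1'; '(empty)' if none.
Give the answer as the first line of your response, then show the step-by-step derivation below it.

0,1,4,7

step 1: discover 0; path=0; order=0
step 2: discover 1; path=0>1; order=0,1
step 3: discover 4; path=0>1>4; order=0,1,4
step 4: discover 6; path=0>1>4>6; order=0,1,4,6
step 5: discover 7; path=0>1>4>7; order=0,1,4,6,7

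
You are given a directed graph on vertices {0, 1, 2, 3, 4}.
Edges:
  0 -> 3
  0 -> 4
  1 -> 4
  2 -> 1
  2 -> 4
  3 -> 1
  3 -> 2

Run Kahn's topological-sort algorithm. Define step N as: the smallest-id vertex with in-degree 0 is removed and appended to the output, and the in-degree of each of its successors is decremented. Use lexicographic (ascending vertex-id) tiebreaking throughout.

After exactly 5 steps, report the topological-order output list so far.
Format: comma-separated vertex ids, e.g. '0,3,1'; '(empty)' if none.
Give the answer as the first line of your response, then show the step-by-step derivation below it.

0,3,2,1,4

step 1: output 0; order=[0]; indeg=(0,2,1,0,2)
step 2: output 3; order=[0,3]; indeg=(0,1,0,0,2)
step 3: output 2; order=[0,3,2]; indeg=(0,0,0,0,1)
step 4: output 1; order=[0,3,2,1]; indeg=(0,0,0,0,0)
step 5: output 4; order=[0,3,2,1,4]; indeg=(0,0,0,0,0)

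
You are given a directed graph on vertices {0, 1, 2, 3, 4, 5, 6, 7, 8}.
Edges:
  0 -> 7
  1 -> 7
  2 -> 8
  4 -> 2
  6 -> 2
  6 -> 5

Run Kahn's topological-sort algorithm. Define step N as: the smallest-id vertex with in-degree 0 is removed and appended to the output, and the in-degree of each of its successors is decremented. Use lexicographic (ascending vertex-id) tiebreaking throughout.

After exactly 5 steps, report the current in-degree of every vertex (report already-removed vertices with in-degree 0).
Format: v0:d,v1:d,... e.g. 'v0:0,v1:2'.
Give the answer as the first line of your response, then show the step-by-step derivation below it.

v0:0,v1:0,v2:0,v3:0,v4:0,v5:0,v6:0,v7:0,v8:1

step 1: output 0; order=[0]; indeg=(0,0,2,0,0,1,0,1,1)
step 2: output 1; order=[0,1]; indeg=(0,0,2,0,0,1,0,0,1)
step 3: output 3; order=[0,1,3]; indeg=(0,0,2,0,0,1,0,0,1)
step 4: output 4; order=[0,1,3,4]; indeg=(0,0,1,0,0,1,0,0,1)
step 5: output 6; order=[0,1,3,4,6]; indeg=(0,0,0,0,0,0,0,0,1)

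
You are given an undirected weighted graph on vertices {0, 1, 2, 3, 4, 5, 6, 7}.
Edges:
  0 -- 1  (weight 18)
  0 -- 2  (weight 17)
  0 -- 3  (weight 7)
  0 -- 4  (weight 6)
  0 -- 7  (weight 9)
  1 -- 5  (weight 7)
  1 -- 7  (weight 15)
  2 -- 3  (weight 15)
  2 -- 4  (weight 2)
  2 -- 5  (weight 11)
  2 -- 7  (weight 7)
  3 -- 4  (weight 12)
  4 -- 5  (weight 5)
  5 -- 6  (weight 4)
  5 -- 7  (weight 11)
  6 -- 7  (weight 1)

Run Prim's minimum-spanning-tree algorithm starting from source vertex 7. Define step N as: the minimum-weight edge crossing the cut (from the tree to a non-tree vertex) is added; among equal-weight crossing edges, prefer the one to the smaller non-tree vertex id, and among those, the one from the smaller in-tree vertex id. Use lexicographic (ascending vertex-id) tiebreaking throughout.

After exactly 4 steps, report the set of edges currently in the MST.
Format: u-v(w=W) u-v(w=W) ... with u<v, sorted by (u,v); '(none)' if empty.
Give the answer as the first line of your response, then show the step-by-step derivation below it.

2-4(w=2) 4-5(w=5) 5-6(w=4) 6-7(w=1)

step 1: add edge 6-7 (w=1); MST = {6-7(w=1)}
step 2: add edge 5-6 (w=4); MST = {5-6(w=4) 6-7(w=1)}
step 3: add edge 4-5 (w=5); MST = {4-5(w=5) 5-6(w=4) 6-7(w=1)}
step 4: add edge 2-4 (w=2); MST = {2-4(w=2) 4-5(w=5) 5-6(w=4) 6-7(w=1)}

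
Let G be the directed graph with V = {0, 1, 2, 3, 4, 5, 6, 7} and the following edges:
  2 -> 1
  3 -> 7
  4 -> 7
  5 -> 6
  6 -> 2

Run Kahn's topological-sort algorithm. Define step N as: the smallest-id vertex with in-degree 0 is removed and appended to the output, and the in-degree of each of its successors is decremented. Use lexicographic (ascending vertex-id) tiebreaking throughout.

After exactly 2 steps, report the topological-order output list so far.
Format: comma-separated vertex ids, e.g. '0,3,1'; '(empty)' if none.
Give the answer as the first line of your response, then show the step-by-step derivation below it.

0,3

step 1: output 0; order=[0]; indeg=(0,1,1,0,0,0,1,2)
step 2: output 3; order=[0,3]; indeg=(0,1,1,0,0,0,1,1)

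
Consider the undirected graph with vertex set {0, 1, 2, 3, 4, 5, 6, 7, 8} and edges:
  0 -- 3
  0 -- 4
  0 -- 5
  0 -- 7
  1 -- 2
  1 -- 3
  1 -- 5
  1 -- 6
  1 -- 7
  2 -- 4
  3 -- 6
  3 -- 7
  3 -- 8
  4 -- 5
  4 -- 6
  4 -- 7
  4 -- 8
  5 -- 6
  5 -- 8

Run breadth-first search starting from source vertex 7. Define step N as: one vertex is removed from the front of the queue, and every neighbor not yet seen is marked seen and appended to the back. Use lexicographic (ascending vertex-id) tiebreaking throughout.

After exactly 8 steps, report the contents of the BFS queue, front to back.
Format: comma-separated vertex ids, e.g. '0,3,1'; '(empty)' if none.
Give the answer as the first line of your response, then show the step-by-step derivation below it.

8

step 1: dequeue 7; queue=[0,1,3,4]; order=7
step 2: dequeue 0; queue=[1,3,4,5]; order=7,0
step 3: dequeue 1; queue=[3,4,5,2,6]; order=7,0,1
step 4: dequeue 3; queue=[4,5,2,6,8]; order=7,0,1,3
step 5: dequeue 4; queue=[5,2,6,8]; order=7,0,1,3,4
step 6: dequeue 5; queue=[2,6,8]; order=7,0,1,3,4,5
step 7: dequeue 2; queue=[6,8]; order=7,0,1,3,4,5,2
step 8: dequeue 6; queue=[8]; order=7,0,1,3,4,5,2,6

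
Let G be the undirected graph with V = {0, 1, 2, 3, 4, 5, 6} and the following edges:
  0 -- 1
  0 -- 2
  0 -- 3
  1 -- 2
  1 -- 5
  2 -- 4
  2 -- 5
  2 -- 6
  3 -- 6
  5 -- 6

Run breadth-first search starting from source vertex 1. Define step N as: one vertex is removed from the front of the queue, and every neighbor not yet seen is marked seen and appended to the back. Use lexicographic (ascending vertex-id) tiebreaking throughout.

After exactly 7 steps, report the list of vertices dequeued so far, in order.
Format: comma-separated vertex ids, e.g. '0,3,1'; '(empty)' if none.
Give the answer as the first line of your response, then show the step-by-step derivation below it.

1,0,2,5,3,4,6

step 1: dequeue 1; queue=[0,2,5]; order=1
step 2: dequeue 0; queue=[2,5,3]; order=1,0
step 3: dequeue 2; queue=[5,3,4,6]; order=1,0,2
step 4: dequeue 5; queue=[3,4,6]; order=1,0,2,5
step 5: dequeue 3; queue=[4,6]; order=1,0,2,5,3
step 6: dequeue 4; queue=[6]; order=1,0,2,5,3,4
step 7: dequeue 6; queue=[(empty)]; order=1,0,2,5,3,4,6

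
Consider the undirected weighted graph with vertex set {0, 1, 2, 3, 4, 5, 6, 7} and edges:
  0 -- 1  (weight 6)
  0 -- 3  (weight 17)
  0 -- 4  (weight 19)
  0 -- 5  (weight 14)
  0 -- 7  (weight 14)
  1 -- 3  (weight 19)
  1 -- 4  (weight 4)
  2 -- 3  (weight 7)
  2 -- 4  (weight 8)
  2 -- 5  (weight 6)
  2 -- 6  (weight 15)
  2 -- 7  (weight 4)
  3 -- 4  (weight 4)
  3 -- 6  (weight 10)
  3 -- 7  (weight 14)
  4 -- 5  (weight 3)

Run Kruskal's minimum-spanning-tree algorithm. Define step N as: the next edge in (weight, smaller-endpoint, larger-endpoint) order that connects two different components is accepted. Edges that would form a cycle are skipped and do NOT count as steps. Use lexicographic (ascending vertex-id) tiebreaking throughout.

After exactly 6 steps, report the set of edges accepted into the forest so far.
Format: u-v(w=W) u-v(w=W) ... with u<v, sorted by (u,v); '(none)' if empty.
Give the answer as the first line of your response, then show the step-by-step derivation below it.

0-1(w=6) 1-4(w=4) 2-5(w=6) 2-7(w=4) 3-4(w=4) 4-5(w=3)

step 1: add edge 4-5 (w=3); MST = {4-5(w=3)}
step 2: add edge 1-4 (w=4); MST = {1-4(w=4) 4-5(w=3)}
step 3: add edge 2-7 (w=4); MST = {1-4(w=4) 2-7(w=4) 4-5(w=3)}
step 4: add edge 3-4 (w=4); MST = {1-4(w=4) 2-7(w=4) 3-4(w=4) 4-5(w=3)}
step 5: add edge 0-1 (w=6); MST = {0-1(w=6) 1-4(w=4) 2-7(w=4) 3-4(w=4) 4-5(w=3)}
step 6: add edge 2-5 (w=6); MST = {0-1(w=6) 1-4(w=4) 2-5(w=6) 2-7(w=4) 3-4(w=4) 4-5(w=3)}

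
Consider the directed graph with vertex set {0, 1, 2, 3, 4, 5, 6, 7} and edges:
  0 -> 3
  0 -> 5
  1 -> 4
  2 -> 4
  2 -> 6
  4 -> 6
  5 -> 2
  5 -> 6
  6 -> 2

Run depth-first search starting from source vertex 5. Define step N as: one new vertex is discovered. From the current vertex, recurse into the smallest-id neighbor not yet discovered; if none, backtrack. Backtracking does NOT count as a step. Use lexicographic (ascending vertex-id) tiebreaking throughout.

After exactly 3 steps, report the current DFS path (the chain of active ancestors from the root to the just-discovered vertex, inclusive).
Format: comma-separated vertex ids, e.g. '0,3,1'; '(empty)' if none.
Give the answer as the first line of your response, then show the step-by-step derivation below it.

5,2,4

step 1: discover 5; path=5; order=5
step 2: discover 2; path=5>2; order=5,2
step 3: discover 4; path=5>2>4; order=5,2,4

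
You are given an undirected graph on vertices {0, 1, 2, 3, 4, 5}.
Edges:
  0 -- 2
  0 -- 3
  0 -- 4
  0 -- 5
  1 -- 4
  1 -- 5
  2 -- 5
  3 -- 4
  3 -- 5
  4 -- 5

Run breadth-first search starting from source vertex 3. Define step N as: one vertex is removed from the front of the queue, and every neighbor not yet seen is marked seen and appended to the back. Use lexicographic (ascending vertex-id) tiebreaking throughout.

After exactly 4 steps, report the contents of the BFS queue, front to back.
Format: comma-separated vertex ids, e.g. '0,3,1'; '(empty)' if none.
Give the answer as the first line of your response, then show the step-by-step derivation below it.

2,1

step 1: dequeue 3; queue=[0,4,5]; order=3
step 2: dequeue 0; queue=[4,5,2]; order=3,0
step 3: dequeue 4; queue=[5,2,1]; order=3,0,4
step 4: dequeue 5; queue=[2,1]; order=3,0,4,5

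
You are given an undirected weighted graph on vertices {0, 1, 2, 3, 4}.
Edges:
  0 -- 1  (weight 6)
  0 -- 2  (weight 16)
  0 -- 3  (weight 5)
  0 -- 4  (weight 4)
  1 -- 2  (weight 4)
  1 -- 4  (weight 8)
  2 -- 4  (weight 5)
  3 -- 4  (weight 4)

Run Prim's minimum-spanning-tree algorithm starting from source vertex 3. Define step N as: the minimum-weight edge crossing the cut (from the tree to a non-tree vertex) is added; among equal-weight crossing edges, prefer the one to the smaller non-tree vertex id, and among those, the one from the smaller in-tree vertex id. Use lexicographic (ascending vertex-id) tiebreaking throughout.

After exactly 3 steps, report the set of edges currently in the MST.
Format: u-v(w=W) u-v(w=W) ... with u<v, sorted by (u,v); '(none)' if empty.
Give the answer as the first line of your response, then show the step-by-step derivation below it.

0-4(w=4) 2-4(w=5) 3-4(w=4)

step 1: add edge 3-4 (w=4); MST = {3-4(w=4)}
step 2: add edge 0-4 (w=4); MST = {0-4(w=4) 3-4(w=4)}
step 3: add edge 2-4 (w=5); MST = {0-4(w=4) 2-4(w=5) 3-4(w=4)}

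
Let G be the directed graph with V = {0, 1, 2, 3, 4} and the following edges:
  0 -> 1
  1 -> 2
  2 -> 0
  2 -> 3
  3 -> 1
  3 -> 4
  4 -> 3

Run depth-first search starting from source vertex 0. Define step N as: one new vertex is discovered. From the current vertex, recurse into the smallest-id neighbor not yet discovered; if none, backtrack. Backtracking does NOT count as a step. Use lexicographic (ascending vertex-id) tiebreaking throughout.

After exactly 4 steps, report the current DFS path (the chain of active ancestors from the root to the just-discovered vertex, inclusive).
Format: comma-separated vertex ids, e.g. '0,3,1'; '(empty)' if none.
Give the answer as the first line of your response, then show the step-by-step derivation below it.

0,1,2,3

step 1: discover 0; path=0; order=0
step 2: discover 1; path=0>1; order=0,1
step 3: discover 2; path=0>1>2; order=0,1,2
step 4: discover 3; path=0>1>2>3; order=0,1,2,3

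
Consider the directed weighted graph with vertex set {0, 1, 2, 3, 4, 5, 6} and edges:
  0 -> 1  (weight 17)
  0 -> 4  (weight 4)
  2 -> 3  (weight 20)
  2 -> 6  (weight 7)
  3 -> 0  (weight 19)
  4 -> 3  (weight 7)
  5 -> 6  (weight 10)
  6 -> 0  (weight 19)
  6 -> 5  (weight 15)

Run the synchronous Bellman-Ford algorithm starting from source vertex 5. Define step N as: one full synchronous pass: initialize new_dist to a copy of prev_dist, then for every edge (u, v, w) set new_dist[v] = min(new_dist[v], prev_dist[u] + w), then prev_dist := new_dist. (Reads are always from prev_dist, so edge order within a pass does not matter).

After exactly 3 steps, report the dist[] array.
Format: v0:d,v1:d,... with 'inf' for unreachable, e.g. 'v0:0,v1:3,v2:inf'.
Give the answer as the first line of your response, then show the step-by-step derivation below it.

v0:29,v1:46,v2:inf,v3:inf,v4:33,v5:0,v6:10

step 1: dist = v0:inf,v1:inf,v2:inf,v3:inf,v4:inf,v5:0,v6:10
step 2: dist = v0:29,v1:inf,v2:inf,v3:inf,v4:inf,v5:0,v6:10
step 3: dist = v0:29,v1:46,v2:inf,v3:inf,v4:33,v5:0,v6:10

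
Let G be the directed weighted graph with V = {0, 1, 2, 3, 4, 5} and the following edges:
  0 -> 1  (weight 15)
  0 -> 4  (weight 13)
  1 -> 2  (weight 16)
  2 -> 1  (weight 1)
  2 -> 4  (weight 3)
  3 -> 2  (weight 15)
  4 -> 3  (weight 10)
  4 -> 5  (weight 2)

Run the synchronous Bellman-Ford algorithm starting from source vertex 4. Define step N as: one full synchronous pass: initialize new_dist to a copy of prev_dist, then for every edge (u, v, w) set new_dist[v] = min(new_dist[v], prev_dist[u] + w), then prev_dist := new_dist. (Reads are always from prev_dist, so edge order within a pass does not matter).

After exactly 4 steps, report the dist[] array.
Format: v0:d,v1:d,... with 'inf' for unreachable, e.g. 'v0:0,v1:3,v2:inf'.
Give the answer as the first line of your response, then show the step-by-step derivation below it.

v0:inf,v1:26,v2:25,v3:10,v4:0,v5:2

step 1: dist = v0:inf,v1:inf,v2:inf,v3:10,v4:0,v5:2
step 2: dist = v0:inf,v1:inf,v2:25,v3:10,v4:0,v5:2
step 3: dist = v0:inf,v1:26,v2:25,v3:10,v4:0,v5:2
step 4: dist = v0:inf,v1:26,v2:25,v3:10,v4:0,v5:2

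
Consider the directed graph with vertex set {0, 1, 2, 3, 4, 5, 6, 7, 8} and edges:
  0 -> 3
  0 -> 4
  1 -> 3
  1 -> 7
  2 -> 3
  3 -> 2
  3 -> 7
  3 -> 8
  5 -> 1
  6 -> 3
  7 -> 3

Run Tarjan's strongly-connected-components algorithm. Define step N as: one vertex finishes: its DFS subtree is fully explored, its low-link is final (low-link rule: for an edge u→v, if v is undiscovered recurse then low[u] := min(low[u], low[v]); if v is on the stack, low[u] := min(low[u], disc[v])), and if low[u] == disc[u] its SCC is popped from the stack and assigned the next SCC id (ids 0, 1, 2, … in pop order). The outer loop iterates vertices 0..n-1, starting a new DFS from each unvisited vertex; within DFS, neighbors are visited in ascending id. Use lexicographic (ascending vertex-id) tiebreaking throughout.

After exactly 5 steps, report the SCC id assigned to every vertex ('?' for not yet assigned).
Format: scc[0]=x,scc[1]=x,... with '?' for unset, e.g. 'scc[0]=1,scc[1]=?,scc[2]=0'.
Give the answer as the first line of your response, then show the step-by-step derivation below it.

scc[0]=?,scc[1]=?,scc[2]=1,scc[3]=1,scc[4]=2,scc[5]=?,scc[6]=?,scc[7]=1,scc[8]=0

step 1: low=(low[0]=0,low[1]=?,low[2]=1,low[3]=1,low[4]=?,low[5]=?,low[6]=?,low[7]=?,low[8]=?); scc=(scc[0]=?,scc[1]=?,scc[2]=?,scc[3]=?,scc[4]=?,scc[5]=?,scc[6]=?,scc[7]=?,scc[8]=?)
step 2: low=(low[0]=0,low[1]=?,low[2]=1,low[3]=1,low[4]=?,low[5]=?,low[6]=?,low[7]=1,low[8]=?); scc=(scc[0]=?,scc[1]=?,scc[2]=?,scc[3]=?,scc[4]=?,scc[5]=?,scc[6]=?,scc[7]=?,scc[8]=?)
step 3: low=(low[0]=0,low[1]=?,low[2]=1,low[3]=1,low[4]=?,low[5]=?,low[6]=?,low[7]=1,low[8]=4); scc=(scc[0]=?,scc[1]=?,scc[2]=?,scc[3]=?,scc[4]=?,scc[5]=?,scc[6]=?,scc[7]=?,scc[8]=0)
step 4: low=(low[0]=0,low[1]=?,low[2]=1,low[3]=1,low[4]=?,low[5]=?,low[6]=?,low[7]=1,low[8]=4); scc=(scc[0]=?,scc[1]=?,scc[2]=1,scc[3]=1,scc[4]=?,scc[5]=?,scc[6]=?,scc[7]=1,scc[8]=0)
step 5: low=(low[0]=0,low[1]=?,low[2]=1,low[3]=1,low[4]=5,low[5]=?,low[6]=?,low[7]=1,low[8]=4); scc=(scc[0]=?,scc[1]=?,scc[2]=1,scc[3]=1,scc[4]=2,scc[5]=?,scc[6]=?,scc[7]=1,scc[8]=0)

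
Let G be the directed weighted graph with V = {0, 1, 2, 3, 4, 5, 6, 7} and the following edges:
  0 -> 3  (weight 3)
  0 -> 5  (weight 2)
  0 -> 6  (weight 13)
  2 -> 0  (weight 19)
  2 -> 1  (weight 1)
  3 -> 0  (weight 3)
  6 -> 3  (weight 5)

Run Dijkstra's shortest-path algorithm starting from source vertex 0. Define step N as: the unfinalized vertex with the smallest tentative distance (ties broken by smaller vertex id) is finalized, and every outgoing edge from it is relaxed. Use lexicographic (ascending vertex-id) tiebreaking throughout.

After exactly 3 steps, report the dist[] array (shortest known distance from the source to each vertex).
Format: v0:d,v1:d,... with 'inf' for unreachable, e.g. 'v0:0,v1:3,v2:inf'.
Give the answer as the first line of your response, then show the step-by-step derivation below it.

v0:0,v1:inf,v2:inf,v3:3,v4:inf,v5:2,v6:13,v7:inf

step 1: dist = v0:0,v1:inf,v2:inf,v3:3,v4:inf,v5:2,v6:13,v7:inf
step 2: dist = v0:0,v1:inf,v2:inf,v3:3,v4:inf,v5:2,v6:13,v7:inf
step 3: dist = v0:0,v1:inf,v2:inf,v3:3,v4:inf,v5:2,v6:13,v7:inf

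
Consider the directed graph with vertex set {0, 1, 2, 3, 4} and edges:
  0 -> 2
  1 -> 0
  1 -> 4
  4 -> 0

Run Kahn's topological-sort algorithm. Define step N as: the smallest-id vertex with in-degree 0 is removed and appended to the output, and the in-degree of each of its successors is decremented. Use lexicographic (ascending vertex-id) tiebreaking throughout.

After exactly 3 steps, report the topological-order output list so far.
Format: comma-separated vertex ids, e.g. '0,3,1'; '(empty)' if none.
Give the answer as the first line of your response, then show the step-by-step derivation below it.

1,3,4

step 1: output 1; order=[1]; indeg=(1,0,1,0,0)
step 2: output 3; order=[1,3]; indeg=(1,0,1,0,0)
step 3: output 4; order=[1,3,4]; indeg=(0,0,1,0,0)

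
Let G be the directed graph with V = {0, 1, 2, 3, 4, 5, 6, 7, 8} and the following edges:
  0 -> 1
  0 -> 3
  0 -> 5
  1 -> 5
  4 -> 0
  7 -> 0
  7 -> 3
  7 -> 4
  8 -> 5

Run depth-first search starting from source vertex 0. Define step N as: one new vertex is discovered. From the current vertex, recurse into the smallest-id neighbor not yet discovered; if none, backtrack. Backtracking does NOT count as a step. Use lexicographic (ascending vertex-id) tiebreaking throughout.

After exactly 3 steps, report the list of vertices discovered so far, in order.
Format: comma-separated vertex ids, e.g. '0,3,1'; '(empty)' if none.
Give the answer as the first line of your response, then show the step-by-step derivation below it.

0,1,5

step 1: discover 0; path=0; order=0
step 2: discover 1; path=0>1; order=0,1
step 3: discover 5; path=0>1>5; order=0,1,5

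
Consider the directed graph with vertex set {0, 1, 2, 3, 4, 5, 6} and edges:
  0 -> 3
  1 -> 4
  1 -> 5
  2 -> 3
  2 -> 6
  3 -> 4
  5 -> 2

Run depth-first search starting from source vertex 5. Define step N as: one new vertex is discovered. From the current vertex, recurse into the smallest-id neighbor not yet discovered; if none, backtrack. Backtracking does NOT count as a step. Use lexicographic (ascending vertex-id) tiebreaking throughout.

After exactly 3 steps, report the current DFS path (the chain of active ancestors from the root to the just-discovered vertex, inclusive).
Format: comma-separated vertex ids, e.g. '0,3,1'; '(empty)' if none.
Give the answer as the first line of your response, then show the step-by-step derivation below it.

5,2,3

step 1: discover 5; path=5; order=5
step 2: discover 2; path=5>2; order=5,2
step 3: discover 3; path=5>2>3; order=5,2,3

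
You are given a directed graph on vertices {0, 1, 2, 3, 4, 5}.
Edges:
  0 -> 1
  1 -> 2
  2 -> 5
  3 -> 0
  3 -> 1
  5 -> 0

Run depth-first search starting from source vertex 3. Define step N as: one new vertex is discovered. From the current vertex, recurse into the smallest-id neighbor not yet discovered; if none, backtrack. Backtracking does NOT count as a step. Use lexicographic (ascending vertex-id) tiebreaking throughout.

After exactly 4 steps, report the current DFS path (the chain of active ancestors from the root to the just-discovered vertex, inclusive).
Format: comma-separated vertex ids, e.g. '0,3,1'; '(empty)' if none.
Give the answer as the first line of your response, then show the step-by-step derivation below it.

3,0,1,2

step 1: discover 3; path=3; order=3
step 2: discover 0; path=3>0; order=3,0
step 3: discover 1; path=3>0>1; order=3,0,1
step 4: discover 2; path=3>0>1>2; order=3,0,1,2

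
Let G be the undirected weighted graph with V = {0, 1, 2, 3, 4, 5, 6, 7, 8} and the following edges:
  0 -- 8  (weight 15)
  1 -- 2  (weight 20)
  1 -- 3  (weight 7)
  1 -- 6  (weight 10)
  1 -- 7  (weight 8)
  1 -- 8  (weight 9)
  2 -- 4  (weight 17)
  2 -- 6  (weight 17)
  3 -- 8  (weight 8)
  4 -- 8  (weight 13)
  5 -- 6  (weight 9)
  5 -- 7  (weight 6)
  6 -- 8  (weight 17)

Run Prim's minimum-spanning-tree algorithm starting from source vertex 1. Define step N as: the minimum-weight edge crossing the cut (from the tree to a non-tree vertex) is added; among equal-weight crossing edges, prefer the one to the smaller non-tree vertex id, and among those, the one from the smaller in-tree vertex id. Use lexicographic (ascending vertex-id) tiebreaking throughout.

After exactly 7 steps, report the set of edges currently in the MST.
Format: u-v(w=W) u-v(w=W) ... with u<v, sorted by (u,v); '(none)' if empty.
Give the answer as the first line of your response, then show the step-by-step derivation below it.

0-8(w=15) 1-3(w=7) 1-7(w=8) 3-8(w=8) 4-8(w=13) 5-6(w=9) 5-7(w=6)

step 1: add edge 1-3 (w=7); MST = {1-3(w=7)}
step 2: add edge 1-7 (w=8); MST = {1-3(w=7) 1-7(w=8)}
step 3: add edge 5-7 (w=6); MST = {1-3(w=7) 1-7(w=8) 5-7(w=6)}
step 4: add edge 3-8 (w=8); MST = {1-3(w=7) 1-7(w=8) 3-8(w=8) 5-7(w=6)}
step 5: add edge 5-6 (w=9); MST = {1-3(w=7) 1-7(w=8) 3-8(w=8) 5-6(w=9) 5-7(w=6)}
step 6: add edge 4-8 (w=13); MST = {1-3(w=7) 1-7(w=8) 3-8(w=8) 4-8(w=13) 5-6(w=9) 5-7(w=6)}
step 7: add edge 0-8 (w=15); MST = {0-8(w=15) 1-3(w=7) 1-7(w=8) 3-8(w=8) 4-8(w=13) 5-6(w=9) 5-7(w=6)}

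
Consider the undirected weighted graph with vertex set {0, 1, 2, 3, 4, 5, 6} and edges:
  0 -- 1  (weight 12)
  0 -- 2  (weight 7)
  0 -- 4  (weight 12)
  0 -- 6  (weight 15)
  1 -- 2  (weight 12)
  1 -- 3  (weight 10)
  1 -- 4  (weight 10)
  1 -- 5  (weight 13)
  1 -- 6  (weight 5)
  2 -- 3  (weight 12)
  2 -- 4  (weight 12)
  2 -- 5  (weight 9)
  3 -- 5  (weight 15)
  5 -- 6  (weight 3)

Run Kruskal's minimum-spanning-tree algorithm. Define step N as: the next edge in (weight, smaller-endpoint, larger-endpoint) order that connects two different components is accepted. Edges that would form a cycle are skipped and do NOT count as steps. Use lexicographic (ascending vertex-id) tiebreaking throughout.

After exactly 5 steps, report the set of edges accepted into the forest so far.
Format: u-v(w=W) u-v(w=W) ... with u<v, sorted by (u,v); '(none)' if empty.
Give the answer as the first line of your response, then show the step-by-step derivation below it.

0-2(w=7) 1-3(w=10) 1-6(w=5) 2-5(w=9) 5-6(w=3)

step 1: add edge 5-6 (w=3); MST = {5-6(w=3)}
step 2: add edge 1-6 (w=5); MST = {1-6(w=5) 5-6(w=3)}
step 3: add edge 0-2 (w=7); MST = {0-2(w=7) 1-6(w=5) 5-6(w=3)}
step 4: add edge 2-5 (w=9); MST = {0-2(w=7) 1-6(w=5) 2-5(w=9) 5-6(w=3)}
step 5: add edge 1-3 (w=10); MST = {0-2(w=7) 1-3(w=10) 1-6(w=5) 2-5(w=9) 5-6(w=3)}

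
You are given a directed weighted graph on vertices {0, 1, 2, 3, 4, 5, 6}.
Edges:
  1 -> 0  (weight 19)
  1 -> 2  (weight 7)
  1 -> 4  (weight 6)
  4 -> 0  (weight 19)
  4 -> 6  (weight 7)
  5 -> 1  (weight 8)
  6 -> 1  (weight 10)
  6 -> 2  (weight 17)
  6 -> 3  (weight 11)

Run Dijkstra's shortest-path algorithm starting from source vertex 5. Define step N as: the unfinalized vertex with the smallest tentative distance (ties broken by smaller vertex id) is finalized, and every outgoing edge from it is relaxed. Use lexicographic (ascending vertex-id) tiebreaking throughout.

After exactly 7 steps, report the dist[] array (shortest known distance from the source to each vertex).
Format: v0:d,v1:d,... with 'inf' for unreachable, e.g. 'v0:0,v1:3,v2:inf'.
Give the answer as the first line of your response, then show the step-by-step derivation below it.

v0:27,v1:8,v2:15,v3:32,v4:14,v5:0,v6:21

step 1: dist = v0:inf,v1:8,v2:inf,v3:inf,v4:inf,v5:0,v6:inf
step 2: dist = v0:27,v1:8,v2:15,v3:inf,v4:14,v5:0,v6:inf
step 3: dist = v0:27,v1:8,v2:15,v3:inf,v4:14,v5:0,v6:21
step 4: dist = v0:27,v1:8,v2:15,v3:inf,v4:14,v5:0,v6:21
step 5: dist = v0:27,v1:8,v2:15,v3:32,v4:14,v5:0,v6:21
step 6: dist = v0:27,v1:8,v2:15,v3:32,v4:14,v5:0,v6:21
step 7: dist = v0:27,v1:8,v2:15,v3:32,v4:14,v5:0,v6:21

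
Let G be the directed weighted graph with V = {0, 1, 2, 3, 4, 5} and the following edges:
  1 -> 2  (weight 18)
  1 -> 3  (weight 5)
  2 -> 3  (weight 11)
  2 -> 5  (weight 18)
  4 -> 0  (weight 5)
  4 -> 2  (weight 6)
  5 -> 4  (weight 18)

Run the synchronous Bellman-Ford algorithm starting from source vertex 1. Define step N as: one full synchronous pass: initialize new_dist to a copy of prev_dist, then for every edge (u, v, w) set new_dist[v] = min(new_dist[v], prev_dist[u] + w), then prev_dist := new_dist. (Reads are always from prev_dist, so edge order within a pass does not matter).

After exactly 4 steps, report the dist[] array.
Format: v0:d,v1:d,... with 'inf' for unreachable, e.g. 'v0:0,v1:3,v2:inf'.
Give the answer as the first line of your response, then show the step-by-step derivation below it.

v0:59,v1:0,v2:18,v3:5,v4:54,v5:36

step 1: dist = v0:inf,v1:0,v2:18,v3:5,v4:inf,v5:inf
step 2: dist = v0:inf,v1:0,v2:18,v3:5,v4:inf,v5:36
step 3: dist = v0:inf,v1:0,v2:18,v3:5,v4:54,v5:36
step 4: dist = v0:59,v1:0,v2:18,v3:5,v4:54,v5:36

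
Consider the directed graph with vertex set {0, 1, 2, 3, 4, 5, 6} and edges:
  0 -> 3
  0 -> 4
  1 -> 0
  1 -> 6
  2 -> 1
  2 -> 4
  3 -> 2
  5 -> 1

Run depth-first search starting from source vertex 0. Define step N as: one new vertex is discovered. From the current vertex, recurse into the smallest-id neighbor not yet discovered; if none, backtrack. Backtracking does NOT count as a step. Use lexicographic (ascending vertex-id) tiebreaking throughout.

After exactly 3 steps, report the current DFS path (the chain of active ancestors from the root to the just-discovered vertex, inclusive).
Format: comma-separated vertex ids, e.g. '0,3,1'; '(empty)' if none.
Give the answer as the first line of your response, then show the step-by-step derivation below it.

0,3,2

step 1: discover 0; path=0; order=0
step 2: discover 3; path=0>3; order=0,3
step 3: discover 2; path=0>3>2; order=0,3,2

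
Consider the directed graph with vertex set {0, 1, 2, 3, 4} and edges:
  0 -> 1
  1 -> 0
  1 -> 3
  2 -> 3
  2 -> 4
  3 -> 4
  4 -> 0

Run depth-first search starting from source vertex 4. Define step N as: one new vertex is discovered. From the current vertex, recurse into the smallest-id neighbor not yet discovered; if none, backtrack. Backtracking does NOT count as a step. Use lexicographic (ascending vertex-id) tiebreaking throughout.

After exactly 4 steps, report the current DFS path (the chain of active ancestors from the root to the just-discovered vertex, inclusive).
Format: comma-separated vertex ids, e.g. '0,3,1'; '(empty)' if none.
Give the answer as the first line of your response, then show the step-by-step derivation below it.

4,0,1,3

step 1: discover 4; path=4; order=4
step 2: discover 0; path=4>0; order=4,0
step 3: discover 1; path=4>0>1; order=4,0,1
step 4: discover 3; path=4>0>1>3; order=4,0,1,3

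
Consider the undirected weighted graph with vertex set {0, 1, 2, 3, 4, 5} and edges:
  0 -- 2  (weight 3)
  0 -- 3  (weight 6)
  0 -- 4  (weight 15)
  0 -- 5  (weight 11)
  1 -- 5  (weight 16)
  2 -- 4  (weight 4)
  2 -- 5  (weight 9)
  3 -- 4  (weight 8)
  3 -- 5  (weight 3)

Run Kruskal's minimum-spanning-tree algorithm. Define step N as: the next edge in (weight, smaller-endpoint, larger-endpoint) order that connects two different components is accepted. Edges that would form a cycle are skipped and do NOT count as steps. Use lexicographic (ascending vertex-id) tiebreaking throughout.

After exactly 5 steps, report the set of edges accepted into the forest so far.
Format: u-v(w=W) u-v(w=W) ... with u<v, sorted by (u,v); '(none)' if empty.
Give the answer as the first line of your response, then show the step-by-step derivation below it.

0-2(w=3) 0-3(w=6) 1-5(w=16) 2-4(w=4) 3-5(w=3)

step 1: add edge 0-2 (w=3); MST = {0-2(w=3)}
step 2: add edge 3-5 (w=3); MST = {0-2(w=3) 3-5(w=3)}
step 3: add edge 2-4 (w=4); MST = {0-2(w=3) 2-4(w=4) 3-5(w=3)}
step 4: add edge 0-3 (w=6); MST = {0-2(w=3) 0-3(w=6) 2-4(w=4) 3-5(w=3)}
step 5: add edge 1-5 (w=16); MST = {0-2(w=3) 0-3(w=6) 1-5(w=16) 2-4(w=4) 3-5(w=3)}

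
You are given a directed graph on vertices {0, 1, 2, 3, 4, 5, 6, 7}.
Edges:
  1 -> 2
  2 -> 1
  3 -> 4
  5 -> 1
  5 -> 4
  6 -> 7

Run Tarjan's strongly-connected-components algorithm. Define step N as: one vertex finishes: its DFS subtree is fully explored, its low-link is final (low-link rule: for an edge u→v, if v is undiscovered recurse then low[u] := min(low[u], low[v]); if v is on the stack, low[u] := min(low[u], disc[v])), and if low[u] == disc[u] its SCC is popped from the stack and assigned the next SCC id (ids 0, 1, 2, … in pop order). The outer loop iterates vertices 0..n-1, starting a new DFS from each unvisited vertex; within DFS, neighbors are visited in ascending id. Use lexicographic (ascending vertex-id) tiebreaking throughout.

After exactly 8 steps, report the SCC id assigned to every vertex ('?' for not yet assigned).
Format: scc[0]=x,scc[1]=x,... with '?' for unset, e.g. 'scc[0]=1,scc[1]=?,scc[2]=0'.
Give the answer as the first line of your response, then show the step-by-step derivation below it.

scc[0]=0,scc[1]=1,scc[2]=1,scc[3]=3,scc[4]=2,scc[5]=4,scc[6]=6,scc[7]=5

step 1: low=(low[0]=0,low[1]=?,low[2]=?,low[3]=?,low[4]=?,low[5]=?,low[6]=?,low[7]=?); scc=(scc[0]=0,scc[1]=?,scc[2]=?,scc[3]=?,scc[4]=?,scc[5]=?,scc[6]=?,scc[7]=?)
step 2: low=(low[0]=0,low[1]=1,low[2]=1,low[3]=?,low[4]=?,low[5]=?,low[6]=?,low[7]=?); scc=(scc[0]=0,scc[1]=?,scc[2]=?,scc[3]=?,scc[4]=?,scc[5]=?,scc[6]=?,scc[7]=?)
step 3: low=(low[0]=0,low[1]=1,low[2]=1,low[3]=?,low[4]=?,low[5]=?,low[6]=?,low[7]=?); scc=(scc[0]=0,scc[1]=1,scc[2]=1,scc[3]=?,scc[4]=?,scc[5]=?,scc[6]=?,scc[7]=?)
step 4: low=(low[0]=0,low[1]=1,low[2]=1,low[3]=3,low[4]=4,low[5]=?,low[6]=?,low[7]=?); scc=(scc[0]=0,scc[1]=1,scc[2]=1,scc[3]=?,scc[4]=2,scc[5]=?,scc[6]=?,scc[7]=?)
step 5: low=(low[0]=0,low[1]=1,low[2]=1,low[3]=3,low[4]=4,low[5]=?,low[6]=?,low[7]=?); scc=(scc[0]=0,scc[1]=1,scc[2]=1,scc[3]=3,scc[4]=2,scc[5]=?,scc[6]=?,scc[7]=?)
step 6: low=(low[0]=0,low[1]=1,low[2]=1,low[3]=3,low[4]=4,low[5]=5,low[6]=?,low[7]=?); scc=(scc[0]=0,scc[1]=1,scc[2]=1,scc[3]=3,scc[4]=2,scc[5]=4,scc[6]=?,scc[7]=?)
step 7: low=(low[0]=0,low[1]=1,low[2]=1,low[3]=3,low[4]=4,low[5]=5,low[6]=6,low[7]=7); scc=(scc[0]=0,scc[1]=1,scc[2]=1,scc[3]=3,scc[4]=2,scc[5]=4,scc[6]=?,scc[7]=5)
step 8: low=(low[0]=0,low[1]=1,low[2]=1,low[3]=3,low[4]=4,low[5]=5,low[6]=6,low[7]=7); scc=(scc[0]=0,scc[1]=1,scc[2]=1,scc[3]=3,scc[4]=2,scc[5]=4,scc[6]=6,scc[7]=5)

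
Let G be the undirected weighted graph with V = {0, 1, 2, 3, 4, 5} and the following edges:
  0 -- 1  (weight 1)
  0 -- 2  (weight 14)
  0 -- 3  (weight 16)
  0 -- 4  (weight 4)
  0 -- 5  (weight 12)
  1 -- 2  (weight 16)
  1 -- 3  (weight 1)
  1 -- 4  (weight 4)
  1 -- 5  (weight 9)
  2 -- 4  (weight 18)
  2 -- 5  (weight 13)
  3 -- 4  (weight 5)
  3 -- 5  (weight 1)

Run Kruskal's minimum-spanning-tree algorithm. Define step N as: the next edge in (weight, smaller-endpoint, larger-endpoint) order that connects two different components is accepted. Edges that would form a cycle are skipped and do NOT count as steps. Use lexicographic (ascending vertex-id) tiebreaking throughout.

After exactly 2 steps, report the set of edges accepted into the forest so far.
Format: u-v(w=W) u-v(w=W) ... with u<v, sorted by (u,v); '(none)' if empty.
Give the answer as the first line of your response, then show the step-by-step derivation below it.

0-1(w=1) 1-3(w=1)

step 1: add edge 0-1 (w=1); MST = {0-1(w=1)}
step 2: add edge 1-3 (w=1); MST = {0-1(w=1) 1-3(w=1)}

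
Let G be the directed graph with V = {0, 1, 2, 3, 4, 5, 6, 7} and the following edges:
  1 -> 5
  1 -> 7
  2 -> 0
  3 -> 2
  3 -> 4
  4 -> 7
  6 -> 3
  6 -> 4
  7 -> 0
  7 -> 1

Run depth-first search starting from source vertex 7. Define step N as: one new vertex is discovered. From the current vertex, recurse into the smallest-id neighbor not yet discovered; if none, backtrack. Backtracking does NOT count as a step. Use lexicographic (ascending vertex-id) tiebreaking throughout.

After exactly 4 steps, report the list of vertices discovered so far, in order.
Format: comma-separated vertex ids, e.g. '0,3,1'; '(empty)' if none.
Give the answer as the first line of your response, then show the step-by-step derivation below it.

7,0,1,5

step 1: discover 7; path=7; order=7
step 2: discover 0; path=7>0; order=7,0
step 3: discover 1; path=7>1; order=7,0,1
step 4: discover 5; path=7>1>5; order=7,0,1,5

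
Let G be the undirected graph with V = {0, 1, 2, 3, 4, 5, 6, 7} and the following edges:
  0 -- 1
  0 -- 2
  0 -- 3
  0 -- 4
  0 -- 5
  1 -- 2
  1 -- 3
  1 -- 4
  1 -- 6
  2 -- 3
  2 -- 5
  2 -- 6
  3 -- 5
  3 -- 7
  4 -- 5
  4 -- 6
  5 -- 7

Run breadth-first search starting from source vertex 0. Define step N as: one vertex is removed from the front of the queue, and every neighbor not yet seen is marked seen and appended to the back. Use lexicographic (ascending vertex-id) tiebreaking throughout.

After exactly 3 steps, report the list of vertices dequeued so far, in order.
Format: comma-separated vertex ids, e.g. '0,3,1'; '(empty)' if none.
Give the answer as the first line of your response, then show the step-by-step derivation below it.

0,1,2

step 1: dequeue 0; queue=[1,2,3,4,5]; order=0
step 2: dequeue 1; queue=[2,3,4,5,6]; order=0,1
step 3: dequeue 2; queue=[3,4,5,6]; order=0,1,2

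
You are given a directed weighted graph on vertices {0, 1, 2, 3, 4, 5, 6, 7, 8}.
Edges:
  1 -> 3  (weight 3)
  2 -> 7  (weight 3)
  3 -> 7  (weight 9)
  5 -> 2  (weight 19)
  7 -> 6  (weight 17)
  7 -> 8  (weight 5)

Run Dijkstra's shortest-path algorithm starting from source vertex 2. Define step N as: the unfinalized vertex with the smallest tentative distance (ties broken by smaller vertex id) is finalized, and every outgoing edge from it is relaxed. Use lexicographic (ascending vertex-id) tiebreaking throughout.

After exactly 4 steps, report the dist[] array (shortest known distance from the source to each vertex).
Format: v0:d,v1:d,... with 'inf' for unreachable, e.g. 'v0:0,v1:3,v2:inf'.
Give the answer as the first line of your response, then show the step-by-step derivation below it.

v0:inf,v1:inf,v2:0,v3:inf,v4:inf,v5:inf,v6:20,v7:3,v8:8

step 1: dist = v0:inf,v1:inf,v2:0,v3:inf,v4:inf,v5:inf,v6:inf,v7:3,v8:inf
step 2: dist = v0:inf,v1:inf,v2:0,v3:inf,v4:inf,v5:inf,v6:20,v7:3,v8:8
step 3: dist = v0:inf,v1:inf,v2:0,v3:inf,v4:inf,v5:inf,v6:20,v7:3,v8:8
step 4: dist = v0:inf,v1:inf,v2:0,v3:inf,v4:inf,v5:inf,v6:20,v7:3,v8:8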